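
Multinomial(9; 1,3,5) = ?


9! = 362880
Denominator: 1!=1 * 3!=6 * 5!=120
Coefficient = 362880 / 720 = 504

504


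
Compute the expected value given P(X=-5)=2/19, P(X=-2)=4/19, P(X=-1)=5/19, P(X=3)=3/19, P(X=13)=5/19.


E[X] = sum(x * P(x))
= -5*2/19 - 2*4/19 - 1*5/19 + 3*3/19 + 13*5/19
= 51/19

51/19


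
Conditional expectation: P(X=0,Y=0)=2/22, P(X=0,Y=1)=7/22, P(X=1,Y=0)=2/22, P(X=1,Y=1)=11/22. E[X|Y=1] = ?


P(Y=1) = 18/22
E[X|Y=1] = (0*7 + 1*11)/18 = 11/18

11/18


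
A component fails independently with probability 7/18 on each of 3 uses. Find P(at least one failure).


P(at least one) = 1 - P(none)
P(none) = (1 - 7/18)^3 = (11/18)^3 = 1331/5832
P(at least one) = 1 - 1331/5832 = 4501/5832

4501/5832


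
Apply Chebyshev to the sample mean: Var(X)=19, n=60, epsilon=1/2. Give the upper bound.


Var(Xbar) = Var(X)/n = 19/60
Chebyshev: P(|Xbar-mu| >= 1/2) <= Var(Xbar)/(1/2)^2 = (19/60)/(1/4) = 19/15
Bound exceeds 1, so trivial bound: 1

1


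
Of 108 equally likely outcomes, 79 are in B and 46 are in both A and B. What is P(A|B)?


P(A|B) = P(A∩B)/P(B) = (46/108)/(79/108) = 46/79

46/79


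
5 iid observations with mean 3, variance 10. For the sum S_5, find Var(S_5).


By independence, Var(S_n) = n*Var(X_1) = 5*10 = 50

50


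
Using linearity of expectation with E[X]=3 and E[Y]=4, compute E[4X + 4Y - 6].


E[4X + 4Y - 6] = 4*E[X] + 4*E[Y] - 6
= (4)*(3) + (4)*(4) + (-6)
= 12 + 16 - 6 = 22

22


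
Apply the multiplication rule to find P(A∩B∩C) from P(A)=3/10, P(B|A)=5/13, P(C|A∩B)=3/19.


P(A∩B∩C) = P(A) * P(B|A) * P(C|A∩B)
= 3/10 * 5/13 * 3/19
= 3/26 * 3/19 = 9/494

9/494


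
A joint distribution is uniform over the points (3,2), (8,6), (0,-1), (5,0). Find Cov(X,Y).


E[X]=4, E[Y]=7/4, E[XY]=27/2
Cov(X,Y) = E[XY] - E[X]E[Y] = 27/2 - 4*7/4 = 13/2

13/2


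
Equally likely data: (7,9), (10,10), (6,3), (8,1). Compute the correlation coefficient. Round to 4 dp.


Cov(X,Y) = 2.6875, Var(X) = 2.1875, Var(Y) = 14.6875
rho = Cov/(sqrt(VarX)*sqrt(VarY)) = 0.4741

0.4741


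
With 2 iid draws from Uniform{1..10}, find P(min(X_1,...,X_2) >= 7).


P(min >= 7) = P(all X_i >= 7) = (P(X_1 >= 7))^2
= (4/10)^2 = (2/5)^2 = 4/25

4/25


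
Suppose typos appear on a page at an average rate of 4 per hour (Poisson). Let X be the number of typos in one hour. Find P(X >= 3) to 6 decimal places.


P(X>=3) = 1 - P(X<=2) = 1 - (e^(-4)*4^0/0! + e^(-4)*4^1/1! + e^(-4)*4^2/2!)
≈ 1 - (0.0183156389 + 0.0732625556 + 0.1465251111)
= 1 - 0.2381033056 = 0.7618966944
≈ 0.761897

0.761897


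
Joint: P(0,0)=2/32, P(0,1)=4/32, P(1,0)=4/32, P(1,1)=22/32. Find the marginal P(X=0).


P(X=0) = P(0,0)+P(0,1) = 2/32 + 4/32 = 6/32 = 3/16

3/16


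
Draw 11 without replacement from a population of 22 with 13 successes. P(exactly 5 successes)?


P(X=5) = C(13,5)*C(9,6) / C(22,11)
= 1287*84 / 705432
= 108108/705432 = 99/646

99/646


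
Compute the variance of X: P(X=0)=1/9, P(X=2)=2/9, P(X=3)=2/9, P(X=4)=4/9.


E[X] = 26/9, E[X^2] = 10
Var(X) = E[X^2] - (E[X])^2 = 10 - (26/9)^2 = 134/81

134/81


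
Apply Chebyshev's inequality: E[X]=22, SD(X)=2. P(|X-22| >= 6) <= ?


k = 6/2 = 3
Chebyshev: P(|X-mu| >= k*sigma) <= 1/k^2 = 1/3^2 = 1/9

1/9


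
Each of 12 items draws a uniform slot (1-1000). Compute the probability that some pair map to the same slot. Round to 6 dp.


P(all different) = prod((1000-i)/1000 for i=0..11) = 0.935893
P(at least one match) = 1 - 0.935893 = 0.064107

0.064107


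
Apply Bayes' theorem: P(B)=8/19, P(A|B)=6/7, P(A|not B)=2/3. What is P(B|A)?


P(A) = P(A|B)P(B) + P(A|B')P(B') = 6/7*8/19 + 2/3*11/19 = 298/399
P(B|A) = P(A|B)P(B)/P(A) = (48/133)/(298/399) = 72/149

72/149


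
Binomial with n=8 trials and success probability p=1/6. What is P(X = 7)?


P(X=7) = C(8,7) * p^7 * (1-p)^1
= 8 * 1/279936 * 5/6
= 5/209952

5/209952


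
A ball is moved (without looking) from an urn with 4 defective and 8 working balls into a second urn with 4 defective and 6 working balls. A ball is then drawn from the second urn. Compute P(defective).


P(transfer defective) = 4/12 = 1/3; P(transfer working) = 2/3
If defective transferred: Urn II has 5 defective of 11, so P(defective|defective moved) = 5/11
If working transferred: Urn II has 4 defective of 11, so P(defective|working moved) = 4/11
By total probability: P(defective) = 1/3*5/11 + 2/3*4/11 = 13/33

13/33


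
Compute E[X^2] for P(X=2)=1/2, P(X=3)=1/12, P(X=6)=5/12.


E[X^2] = sum(g(x)*P(x))
= 4*1/2 + 9*1/12 + 36*5/12
= 71/4

71/4


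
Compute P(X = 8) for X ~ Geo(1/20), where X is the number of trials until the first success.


P(X=8) = (1-p)^7 * p = (19/20)^7 * 1/20
= 893871739/1280000000 * 1/20 = 893871739/25600000000

893871739/25600000000


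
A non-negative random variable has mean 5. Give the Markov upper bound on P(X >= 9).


Markov: P(X >= a) <= E[X]/a
P(X >= 9) <= 5/9

5/9


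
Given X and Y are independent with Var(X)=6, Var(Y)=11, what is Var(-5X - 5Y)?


Independence => Cov(X,Y)=0
Var(-5X - 5Y) = (-5)^2*Var(X) + (-5)^2*Var(Y)
= 25*6 + 25*11 = 425

425


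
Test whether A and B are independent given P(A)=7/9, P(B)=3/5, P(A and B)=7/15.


P(A)*P(B) = 7/9*3/5 = 7/15
P(A∩B) = 7/15, which equals P(A)P(B), so independent

Yes, A and B are independent


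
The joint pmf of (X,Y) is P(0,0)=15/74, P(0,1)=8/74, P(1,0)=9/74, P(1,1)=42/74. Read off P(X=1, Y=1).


Read from table: P(X=1, Y=1) = 42/74 = 21/37

21/37


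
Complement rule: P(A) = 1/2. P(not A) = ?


P(A') = 1 - P(A) = 1 - 1/2 = 1/2

1/2


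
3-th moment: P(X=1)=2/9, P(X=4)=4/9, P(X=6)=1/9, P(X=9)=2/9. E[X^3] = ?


E[X^3] = sum(x^3 * P(x))
= 1*2/9 + 64*4/9 + 216*1/9 + 729*2/9
= 644/3

644/3


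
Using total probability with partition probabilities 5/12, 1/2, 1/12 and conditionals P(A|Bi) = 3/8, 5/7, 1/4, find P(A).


P(A) = P(A|B1)P(B1) + P(A|B2)P(B2) + P(A|B3)P(B3)
= 3/8*5/12 + 5/7*1/2 + 1/4*1/12
= 5/32 + 5/14 + 1/48 = 359/672

359/672


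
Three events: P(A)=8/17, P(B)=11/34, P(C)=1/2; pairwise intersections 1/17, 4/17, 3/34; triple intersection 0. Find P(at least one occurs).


P(A∪B∪C) = P(A)+P(B)+P(C) - P(AB)-P(AC)-P(BC) + P(ABC)
= 8/17+11/34+1/2 - 1/17-4/17-3/34 + 0
= 31/34

31/34


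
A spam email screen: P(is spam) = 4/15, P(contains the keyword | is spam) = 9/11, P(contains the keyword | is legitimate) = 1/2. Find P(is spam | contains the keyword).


P(A) = P(A|B)P(B) + P(A|B')P(B') = 9/11*4/15 + 1/2*11/15 = 193/330
P(B|A) = P(A|B)P(B)/P(A) = (12/55)/(193/330) = 72/193

72/193


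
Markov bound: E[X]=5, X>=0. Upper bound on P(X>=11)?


Markov: P(X >= a) <= E[X]/a
P(X >= 11) <= 5/11

5/11


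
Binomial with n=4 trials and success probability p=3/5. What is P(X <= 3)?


P(X<=3) = P(X=0) + P(X=1) + P(X=2) + P(X=3)
= 16/625 + 96/625 + 216/625 + 216/625
= 544/625

544/625


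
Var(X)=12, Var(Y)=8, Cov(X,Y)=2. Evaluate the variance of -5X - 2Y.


Var(-5X - 2Y) = (-5)^2*Var(X) + (-2)^2*Var(Y) + 2*(-5)*(-2)*Cov(X,Y)
= 25*12 + 4*8 + 20*2
= 300 + 32 + 40 = 372

372


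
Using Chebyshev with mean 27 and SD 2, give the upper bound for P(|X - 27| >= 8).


k = 8/2 = 4
Chebyshev: P(|X-mu| >= k*sigma) <= 1/k^2 = 1/4^2 = 1/16

1/16


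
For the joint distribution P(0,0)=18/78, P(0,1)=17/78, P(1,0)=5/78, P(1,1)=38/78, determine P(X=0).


P(X=0) = P(0,0)+P(0,1) = 18/78 + 17/78 = 35/78

35/78


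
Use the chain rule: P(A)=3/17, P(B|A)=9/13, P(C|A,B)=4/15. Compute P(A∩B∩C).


P(A∩B∩C) = P(A) * P(B|A) * P(C|A∩B)
= 3/17 * 9/13 * 4/15
= 27/221 * 4/15 = 36/1105

36/1105


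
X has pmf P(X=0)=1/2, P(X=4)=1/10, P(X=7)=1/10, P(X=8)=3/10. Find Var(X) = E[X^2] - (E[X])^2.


E[X] = 7/2, E[X^2] = 257/10
Var(X) = E[X^2] - (E[X])^2 = 257/10 - (7/2)^2 = 269/20

269/20


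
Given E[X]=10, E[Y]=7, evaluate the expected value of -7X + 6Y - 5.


E[-7X + 6Y - 5] = -7*E[X] + 6*E[Y] - 5
= (-7)*(10) + (6)*(7) + (-5)
= -70 + 42 - 5 = -33

-33


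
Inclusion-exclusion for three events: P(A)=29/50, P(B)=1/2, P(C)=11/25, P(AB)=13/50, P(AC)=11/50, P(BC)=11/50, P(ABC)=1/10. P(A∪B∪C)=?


P(A∪B∪C) = P(A)+P(B)+P(C) - P(AB)-P(AC)-P(BC) + P(ABC)
= 29/50+1/2+11/25 - 13/50-11/50-11/50 + 1/10
= 23/25

23/25


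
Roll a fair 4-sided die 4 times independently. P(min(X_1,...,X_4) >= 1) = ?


P(min >= 1) = P(all X_i >= 1) = (P(X_1 >= 1))^4
= (4/4)^4 = 1^4 = 1

1


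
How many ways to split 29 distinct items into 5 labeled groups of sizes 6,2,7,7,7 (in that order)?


29! = 8841761993739701954543616000000
Denominator: 6!=720 * 2!=2 * 7!=5040 * 7!=5040 * 7!=5040
Coefficient = 8841761993739701954543616000000 / 184354652160000 = 47960612277177600

47960612277177600


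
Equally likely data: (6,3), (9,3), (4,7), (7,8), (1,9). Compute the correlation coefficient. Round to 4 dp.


Cov(X,Y) = -4.8000, Var(X) = 7.4400, Var(Y) = 6.4000
rho = Cov/(sqrt(VarX)*sqrt(VarY)) = -0.6956

-0.6956


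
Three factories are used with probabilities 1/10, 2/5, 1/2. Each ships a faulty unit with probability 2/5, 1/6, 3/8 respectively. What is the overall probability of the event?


P(A) = P(A|B1)P(B1) + P(A|B2)P(B2) + P(A|B3)P(B3)
= 2/5*1/10 + 1/6*2/5 + 3/8*1/2
= 1/25 + 1/15 + 3/16 = 353/1200

353/1200


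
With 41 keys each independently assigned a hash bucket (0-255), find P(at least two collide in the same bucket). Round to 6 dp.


P(all different) = prod((256-i)/256 for i=0..40) = 0.033816
P(at least one match) = 1 - 0.033816 = 0.966184

0.966184


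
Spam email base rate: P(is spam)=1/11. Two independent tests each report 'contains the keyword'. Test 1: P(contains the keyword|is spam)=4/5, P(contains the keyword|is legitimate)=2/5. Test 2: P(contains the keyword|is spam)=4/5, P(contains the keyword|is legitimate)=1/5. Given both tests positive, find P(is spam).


After test 1: P(+) = 4/5*1/11 + 2/5*10/11 = 24/55
P(B|+) = (4/55)/(24/55) = 1/6
After test 2 (use post1 as new prior): P(+) = 4/5*1/6 + 1/5*5/6 = 3/10
P(B|+,+) = (2/15)/(3/10) = 4/9

4/9


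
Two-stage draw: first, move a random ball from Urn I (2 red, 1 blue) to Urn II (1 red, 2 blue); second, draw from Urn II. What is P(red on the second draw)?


P(transfer red) = 2/3; P(transfer blue) = 1/3
If red transferred: Urn II has 2 red of 4, so P(red|red moved) = 1/2
If blue transferred: Urn II has 1 red of 4, so P(red|blue moved) = 1/4
By total probability: P(red) = 2/3*1/2 + 1/3*1/4 = 5/12

5/12


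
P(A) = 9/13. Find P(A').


P(A') = 1 - P(A) = 1 - 9/13 = 4/13

4/13


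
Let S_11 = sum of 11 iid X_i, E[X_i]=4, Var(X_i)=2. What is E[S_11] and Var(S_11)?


E[S_n] = n*mu = 11*4 = 44
Var(S_n) = n*sigma^2 = 11*2 = 22

E[S_11]=44, Var(S_11)=22


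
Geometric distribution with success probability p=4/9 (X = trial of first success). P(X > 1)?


P(X > 1) = P(first 1 trials all fail) = (1-p)^1 = (5/9)^1 = 5/9

5/9


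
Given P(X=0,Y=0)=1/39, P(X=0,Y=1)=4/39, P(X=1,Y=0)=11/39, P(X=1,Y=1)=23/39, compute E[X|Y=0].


P(Y=0) = 12/39
E[X|Y=0] = (0*1 + 1*11)/12 = 11/12

11/12


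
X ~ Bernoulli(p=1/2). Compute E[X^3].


For Bernoulli: X in {0,1}
E[X^3] = 0^3*(1-1/2) + 1^3*1/2 = 1/2

1/2


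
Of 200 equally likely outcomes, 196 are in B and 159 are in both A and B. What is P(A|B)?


P(A|B) = P(A∩B)/P(B) = (159/200)/(196/200) = 159/196

159/196


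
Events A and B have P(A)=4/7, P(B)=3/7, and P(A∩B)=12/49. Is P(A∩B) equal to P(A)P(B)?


P(A)*P(B) = 4/7*3/7 = 12/49
P(A∩B) = 12/49, which equals P(A)P(B), so independent

Yes, A and B are independent


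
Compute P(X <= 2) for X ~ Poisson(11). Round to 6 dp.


P(X<=2) = e^(-11)*11^0/0! + e^(-11)*11^1/1! + e^(-11)*11^2/2!
≈ 0.0000167017 + 0.0001837187 + 0.0010104529
= 0.0012108733
≈ 0.001211

0.001211


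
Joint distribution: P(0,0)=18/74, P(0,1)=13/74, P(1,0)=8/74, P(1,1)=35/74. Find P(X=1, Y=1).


Read from table: P(X=1, Y=1) = 35/74

35/74


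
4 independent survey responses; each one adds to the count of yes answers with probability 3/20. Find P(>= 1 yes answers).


P(at least one) = 1 - P(none)
P(none) = (1 - 3/20)^4 = (17/20)^4 = 83521/160000
P(at least one) = 1 - 83521/160000 = 76479/160000

76479/160000


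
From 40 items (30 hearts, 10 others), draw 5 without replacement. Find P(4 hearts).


P(X=4) = C(30,4)*C(10,1) / C(40,5)
= 27405*10 / 658008
= 274050/658008 = 15225/36556

15225/36556


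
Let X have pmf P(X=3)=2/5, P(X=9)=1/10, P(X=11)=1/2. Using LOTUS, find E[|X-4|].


E[|X-4|] = sum(g(x)*P(x))
= 1*2/5 + 5*1/10 + 7*1/2
= 22/5

22/5


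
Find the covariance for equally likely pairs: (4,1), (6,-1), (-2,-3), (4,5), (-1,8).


E[X]=11/5, E[Y]=2, E[XY]=16/5
Cov(X,Y) = E[XY] - E[X]E[Y] = 16/5 - 11/5*2 = -6/5

-6/5


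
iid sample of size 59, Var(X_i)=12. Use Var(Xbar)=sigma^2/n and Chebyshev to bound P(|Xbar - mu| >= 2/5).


Var(Xbar) = Var(X)/n = 12/59
Chebyshev: P(|Xbar-mu| >= 2/5) <= Var(Xbar)/(2/5)^2 = (12/59)/(4/25) = 75/59
Bound exceeds 1, so trivial bound: 1

1


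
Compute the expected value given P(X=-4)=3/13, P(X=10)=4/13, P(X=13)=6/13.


E[X] = sum(x * P(x))
= -4*3/13 + 10*4/13 + 13*6/13
= 106/13

106/13


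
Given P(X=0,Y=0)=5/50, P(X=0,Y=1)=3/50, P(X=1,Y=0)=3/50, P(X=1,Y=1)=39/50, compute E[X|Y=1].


P(Y=1) = 42/50
E[X|Y=1] = (0*3 + 1*39)/42 = 39/42 = 13/14

13/14


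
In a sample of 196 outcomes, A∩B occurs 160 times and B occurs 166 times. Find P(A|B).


P(A|B) = P(A∩B)/P(B) = (160/196)/(166/196) = 160/166 = 80/83

80/83


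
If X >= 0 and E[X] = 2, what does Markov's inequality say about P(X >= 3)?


Markov: P(X >= a) <= E[X]/a
P(X >= 3) <= 2/3

2/3


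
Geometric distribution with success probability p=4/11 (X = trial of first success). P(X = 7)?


P(X=7) = (1-p)^6 * p = (7/11)^6 * 4/11
= 117649/1771561 * 4/11 = 470596/19487171

470596/19487171


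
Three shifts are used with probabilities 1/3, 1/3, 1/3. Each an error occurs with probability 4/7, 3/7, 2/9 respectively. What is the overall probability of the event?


P(A) = P(A|B1)P(B1) + P(A|B2)P(B2) + P(A|B3)P(B3)
= 4/7*1/3 + 3/7*1/3 + 2/9*1/3
= 4/21 + 1/7 + 2/27 = 11/27

11/27


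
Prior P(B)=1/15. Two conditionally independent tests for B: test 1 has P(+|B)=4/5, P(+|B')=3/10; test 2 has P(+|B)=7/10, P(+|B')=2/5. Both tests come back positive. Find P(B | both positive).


After test 1: P(+) = 4/5*1/15 + 3/10*14/15 = 1/3
P(B|+) = (4/75)/(1/3) = 4/25
After test 2 (use post1 as new prior): P(+) = 7/10*4/25 + 2/5*21/25 = 56/125
P(B|+,+) = (14/125)/(56/125) = 1/4

1/4


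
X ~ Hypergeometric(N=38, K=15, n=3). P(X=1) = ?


P(X=1) = C(15,1)*C(23,2) / C(38,3)
= 15*253 / 8436
= 3795/8436 = 1265/2812

1265/2812


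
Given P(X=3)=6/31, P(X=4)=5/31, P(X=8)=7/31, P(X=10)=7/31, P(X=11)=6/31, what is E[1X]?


E[1X] = sum(g(x)*P(x))
= 3*6/31 + 4*5/31 + 8*7/31 + 10*7/31 + 11*6/31
= 230/31

230/31


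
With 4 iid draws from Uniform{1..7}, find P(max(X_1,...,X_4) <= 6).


P(max <= 6) = P(all X_i <= 6) = (P(X_1 <= 6))^4
= (6/7)^4 = 1296/2401

1296/2401


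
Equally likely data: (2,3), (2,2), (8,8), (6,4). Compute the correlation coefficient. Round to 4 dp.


Cov(X,Y) = 5.3750, Var(X) = 6.7500, Var(Y) = 5.1875
rho = Cov/(sqrt(VarX)*sqrt(VarY)) = 0.9083

0.9083


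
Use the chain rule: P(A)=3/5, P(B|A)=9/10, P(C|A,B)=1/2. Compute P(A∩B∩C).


P(A∩B∩C) = P(A) * P(B|A) * P(C|A∩B)
= 3/5 * 9/10 * 1/2
= 27/50 * 1/2 = 27/100

27/100


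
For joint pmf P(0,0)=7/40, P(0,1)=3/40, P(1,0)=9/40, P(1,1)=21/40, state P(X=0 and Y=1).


Read from table: P(X=0, Y=1) = 3/40

3/40


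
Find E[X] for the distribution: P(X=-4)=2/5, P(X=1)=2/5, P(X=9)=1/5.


E[X] = sum(x * P(x))
= -4*2/5 + 1*2/5 + 9*1/5
= 3/5

3/5


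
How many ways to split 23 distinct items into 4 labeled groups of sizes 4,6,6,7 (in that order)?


23! = 25852016738884976640000
Denominator: 4!=24 * 6!=720 * 6!=720 * 7!=5040
Coefficient = 25852016738884976640000 / 62705664000 = 412275623760

412275623760


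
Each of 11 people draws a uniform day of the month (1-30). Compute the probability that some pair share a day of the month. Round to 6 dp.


P(all different) = prod((30-i)/30 for i=0..10) = 0.123093
P(at least one match) = 1 - 0.123093 = 0.876907

0.876907


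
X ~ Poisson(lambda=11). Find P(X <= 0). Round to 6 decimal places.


P(X<=0) = e^(-11)*11^0/0!
≈ 0.0000167017
≈ 0.000017

0.000017


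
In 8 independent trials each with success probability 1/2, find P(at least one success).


P(at least one) = 1 - P(none)
P(none) = (1 - 1/2)^8 = (1/2)^8 = 1/256
P(at least one) = 1 - 1/256 = 255/256

255/256


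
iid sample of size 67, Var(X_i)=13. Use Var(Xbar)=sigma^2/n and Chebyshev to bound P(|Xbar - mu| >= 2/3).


Var(Xbar) = Var(X)/n = 13/67
Chebyshev: P(|Xbar-mu| >= 2/3) <= Var(Xbar)/(2/3)^2 = (13/67)/(4/9) = 117/268

117/268


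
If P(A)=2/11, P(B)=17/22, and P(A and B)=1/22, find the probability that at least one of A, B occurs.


P(A∪B) = P(A) + P(B) - P(A∩B)
= 2/11 + 17/22 - 1/22 = 10/11

10/11


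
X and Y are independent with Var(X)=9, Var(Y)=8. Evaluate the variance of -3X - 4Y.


Independence => Cov(X,Y)=0
Var(-3X - 4Y) = (-3)^2*Var(X) + (-4)^2*Var(Y)
= 9*9 + 16*8 = 209

209


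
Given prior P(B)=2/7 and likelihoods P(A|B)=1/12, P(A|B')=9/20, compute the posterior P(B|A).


P(A) = P(A|B)P(B) + P(A|B')P(B') = 1/12*2/7 + 9/20*5/7 = 29/84
P(B|A) = P(A|B)P(B)/P(A) = (1/42)/(29/84) = 2/29

2/29


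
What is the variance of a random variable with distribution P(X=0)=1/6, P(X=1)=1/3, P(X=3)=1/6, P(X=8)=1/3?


E[X] = 7/2, E[X^2] = 139/6
Var(X) = E[X^2] - (E[X])^2 = 139/6 - (7/2)^2 = 131/12

131/12


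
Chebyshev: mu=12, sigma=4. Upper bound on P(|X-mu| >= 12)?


k = 12/4 = 3
Chebyshev: P(|X-mu| >= k*sigma) <= 1/k^2 = 1/3^2 = 1/9

1/9


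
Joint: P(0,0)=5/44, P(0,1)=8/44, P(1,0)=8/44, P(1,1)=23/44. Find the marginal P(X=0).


P(X=0) = P(0,0)+P(0,1) = 5/44 + 8/44 = 13/44

13/44


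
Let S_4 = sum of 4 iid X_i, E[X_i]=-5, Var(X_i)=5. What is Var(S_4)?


By independence, Var(S_n) = n*Var(X_1) = 4*5 = 20

20


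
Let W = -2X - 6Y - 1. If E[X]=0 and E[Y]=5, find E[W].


E[-2X - 6Y - 1] = -2*E[X] - 6*E[Y] - 1
= (-2)*(0) + (-6)*(5) + (-1)
= 0 - 30 - 1 = -31

-31


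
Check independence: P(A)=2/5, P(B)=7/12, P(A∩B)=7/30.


P(A)*P(B) = 2/5*7/12 = 7/30
P(A∩B) = 7/30, which equals P(A)P(B), so independent

Yes, A and B are independent


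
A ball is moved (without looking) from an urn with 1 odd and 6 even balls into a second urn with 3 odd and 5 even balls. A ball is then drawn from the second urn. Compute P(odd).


P(transfer odd) = 1/7; P(transfer even) = 6/7
If odd transferred: Urn II has 4 odd of 9, so P(odd|odd moved) = 4/9
If even transferred: Urn II has 3 odd of 9, so P(odd|even moved) = 1/3
By total probability: P(odd) = 1/7*4/9 + 6/7*1/3 = 22/63

22/63


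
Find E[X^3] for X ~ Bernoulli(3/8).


For Bernoulli: X in {0,1}
E[X^3] = 0^3*(1-3/8) + 1^3*3/8 = 3/8

3/8


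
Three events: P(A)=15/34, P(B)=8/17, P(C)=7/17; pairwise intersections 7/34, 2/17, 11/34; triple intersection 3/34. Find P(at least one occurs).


P(A∪B∪C) = P(A)+P(B)+P(C) - P(AB)-P(AC)-P(BC) + P(ABC)
= 15/34+8/17+7/17 - 7/34-2/17-11/34 + 3/34
= 13/17

13/17


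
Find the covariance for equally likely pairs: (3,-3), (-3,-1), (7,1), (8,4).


E[X]=15/4, E[Y]=1/4, E[XY]=33/4
Cov(X,Y) = E[XY] - E[X]E[Y] = 33/4 - 15/4*1/4 = 117/16

117/16


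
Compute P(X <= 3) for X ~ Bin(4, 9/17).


P(X<=3) = P(X=0) + P(X=1) + P(X=2) + P(X=3)
= 4096/83521 + 18432/83521 + 31104/83521 + 23328/83521
= 76960/83521

76960/83521


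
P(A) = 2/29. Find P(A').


P(A') = 1 - P(A) = 1 - 2/29 = 27/29

27/29


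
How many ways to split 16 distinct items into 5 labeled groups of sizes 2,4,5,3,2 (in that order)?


16! = 20922789888000
Denominator: 2!=2 * 4!=24 * 5!=120 * 3!=6 * 2!=2
Coefficient = 20922789888000 / 69120 = 302702400

302702400


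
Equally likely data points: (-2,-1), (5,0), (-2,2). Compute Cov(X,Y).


E[X]=1/3, E[Y]=1/3, E[XY]=-2/3
Cov(X,Y) = E[XY] - E[X]E[Y] = -2/3 - 1/3*1/3 = -7/9

-7/9


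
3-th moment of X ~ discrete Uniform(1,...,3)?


E[X^3] = (1/3) * sum(x^3 for x=1..3)
= 36/3 = 12

12


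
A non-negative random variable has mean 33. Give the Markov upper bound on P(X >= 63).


Markov: P(X >= a) <= E[X]/a
P(X >= 63) <= 33/63 = 11/21

11/21


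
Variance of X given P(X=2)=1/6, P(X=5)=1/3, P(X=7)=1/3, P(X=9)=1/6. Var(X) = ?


E[X] = 35/6, E[X^2] = 233/6
Var(X) = E[X^2] - (E[X])^2 = 233/6 - (35/6)^2 = 173/36

173/36


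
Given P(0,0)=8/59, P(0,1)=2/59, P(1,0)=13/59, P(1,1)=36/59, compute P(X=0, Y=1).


Read from table: P(X=0, Y=1) = 2/59

2/59


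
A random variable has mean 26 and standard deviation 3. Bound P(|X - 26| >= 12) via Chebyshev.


k = 12/3 = 4
Chebyshev: P(|X-mu| >= k*sigma) <= 1/k^2 = 1/4^2 = 1/16

1/16


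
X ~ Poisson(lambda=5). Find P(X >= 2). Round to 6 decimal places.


P(X>=2) = 1 - P(X<=1) = 1 - (e^(-5)*5^0/0! + e^(-5)*5^1/1!)
≈ 1 - (0.0067379470 + 0.0336897350)
= 1 - 0.0404276820 = 0.9595723180
≈ 0.959572

0.959572


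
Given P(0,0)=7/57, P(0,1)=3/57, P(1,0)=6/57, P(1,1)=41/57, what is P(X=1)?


P(X=1) = P(1,0)+P(1,1) = 6/57 + 41/57 = 47/57

47/57


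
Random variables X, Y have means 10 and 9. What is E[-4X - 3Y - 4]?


E[-4X - 3Y - 4] = -4*E[X] - 3*E[Y] - 4
= (-4)*(10) + (-3)*(9) + (-4)
= -40 - 27 - 4 = -71

-71


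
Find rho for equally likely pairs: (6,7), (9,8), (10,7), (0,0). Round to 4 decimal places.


Cov(X,Y) = 11.6250, Var(X) = 15.1875, Var(Y) = 10.2500
rho = Cov/(sqrt(VarX)*sqrt(VarY)) = 0.9317

0.9317


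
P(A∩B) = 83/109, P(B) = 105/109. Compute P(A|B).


P(A|B) = P(A∩B)/P(B) = (83/109)/(105/109) = 83/105

83/105


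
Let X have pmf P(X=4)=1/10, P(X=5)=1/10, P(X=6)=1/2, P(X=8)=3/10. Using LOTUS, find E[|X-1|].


E[|X-1|] = sum(g(x)*P(x))
= 3*1/10 + 4*1/10 + 5*1/2 + 7*3/10
= 53/10

53/10


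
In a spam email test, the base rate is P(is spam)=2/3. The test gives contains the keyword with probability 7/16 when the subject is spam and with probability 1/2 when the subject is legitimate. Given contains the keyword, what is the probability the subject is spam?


P(A) = P(A|B)P(B) + P(A|B')P(B') = 7/16*2/3 + 1/2*1/3 = 11/24
P(B|A) = P(A|B)P(B)/P(A) = (7/24)/(11/24) = 7/11

7/11


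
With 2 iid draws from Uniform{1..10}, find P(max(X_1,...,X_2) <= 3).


P(max <= 3) = P(all X_i <= 3) = (P(X_1 <= 3))^2
= (3/10)^2 = 9/100

9/100


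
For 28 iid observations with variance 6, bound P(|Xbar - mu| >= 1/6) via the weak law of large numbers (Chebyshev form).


Var(Xbar) = Var(X)/n = 6/28
Chebyshev: P(|Xbar-mu| >= 1/6) <= Var(Xbar)/(1/6)^2 = (3/14)/(1/36) = 54/7
Bound exceeds 1, so trivial bound: 1

1


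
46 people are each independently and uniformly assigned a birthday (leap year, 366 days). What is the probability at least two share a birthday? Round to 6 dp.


P(all different) = prod((366-i)/366 for i=0..45) = 0.052187
P(at least one match) = 1 - 0.052187 = 0.947813

0.947813


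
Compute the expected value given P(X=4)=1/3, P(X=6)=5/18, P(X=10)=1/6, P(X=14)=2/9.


E[X] = sum(x * P(x))
= 4*1/3 + 6*5/18 + 10*1/6 + 14*2/9
= 70/9

70/9


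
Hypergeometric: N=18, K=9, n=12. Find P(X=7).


P(X=7) = C(9,7)*C(9,5) / C(18,12)
= 36*126 / 18564
= 4536/18564 = 54/221

54/221


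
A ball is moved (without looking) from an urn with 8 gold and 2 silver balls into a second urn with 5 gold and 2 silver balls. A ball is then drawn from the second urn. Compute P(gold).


P(transfer gold) = 8/10 = 4/5; P(transfer silver) = 1/5
If gold transferred: Urn II has 6 gold of 8, so P(gold|gold moved) = 3/4
If silver transferred: Urn II has 5 gold of 8, so P(gold|silver moved) = 5/8
By total probability: P(gold) = 4/5*3/4 + 1/5*5/8 = 29/40

29/40


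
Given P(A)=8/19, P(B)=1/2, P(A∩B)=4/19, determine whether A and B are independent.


P(A)*P(B) = 8/19*1/2 = 4/19
P(A∩B) = 4/19, which equals P(A)P(B), so independent

Yes, A and B are independent


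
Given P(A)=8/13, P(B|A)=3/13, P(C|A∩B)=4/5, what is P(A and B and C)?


P(A∩B∩C) = P(A) * P(B|A) * P(C|A∩B)
= 8/13 * 3/13 * 4/5
= 24/169 * 4/5 = 96/845

96/845


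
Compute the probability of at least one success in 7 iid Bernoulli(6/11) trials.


P(at least one) = 1 - P(none)
P(none) = (1 - 6/11)^7 = (5/11)^7 = 78125/19487171
P(at least one) = 1 - 78125/19487171 = 19409046/19487171

19409046/19487171


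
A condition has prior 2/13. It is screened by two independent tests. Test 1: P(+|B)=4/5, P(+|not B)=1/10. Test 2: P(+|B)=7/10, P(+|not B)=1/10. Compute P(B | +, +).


After test 1: P(+) = 4/5*2/13 + 1/10*11/13 = 27/130
P(B|+) = (8/65)/(27/130) = 16/27
After test 2 (use post1 as new prior): P(+) = 7/10*16/27 + 1/10*11/27 = 41/90
P(B|+,+) = (56/135)/(41/90) = 112/123

112/123


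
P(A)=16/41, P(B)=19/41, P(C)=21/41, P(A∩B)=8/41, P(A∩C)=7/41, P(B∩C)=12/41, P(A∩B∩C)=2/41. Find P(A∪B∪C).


P(A∪B∪C) = P(A)+P(B)+P(C) - P(AB)-P(AC)-P(BC) + P(ABC)
= 16/41+19/41+21/41 - 8/41-7/41-12/41 + 2/41
= 31/41

31/41


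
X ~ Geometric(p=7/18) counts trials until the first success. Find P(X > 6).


P(X > 6) = P(first 6 trials all fail) = (1-p)^6 = (11/18)^6 = 1771561/34012224

1771561/34012224


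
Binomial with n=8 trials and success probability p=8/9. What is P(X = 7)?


P(X=7) = C(8,7) * p^7 * (1-p)^1
= 8 * 2097152/4782969 * 1/9
= 16777216/43046721

16777216/43046721


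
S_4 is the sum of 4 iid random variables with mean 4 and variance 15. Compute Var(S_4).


By independence, Var(S_n) = n*Var(X_1) = 4*15 = 60

60


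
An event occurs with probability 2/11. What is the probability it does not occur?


P(A') = 1 - P(A) = 1 - 2/11 = 9/11

9/11


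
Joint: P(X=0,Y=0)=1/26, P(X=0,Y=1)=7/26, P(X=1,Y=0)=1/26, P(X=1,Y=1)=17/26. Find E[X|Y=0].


P(Y=0) = 2/26
E[X|Y=0] = (0*1 + 1*1)/2 = 1/2

1/2


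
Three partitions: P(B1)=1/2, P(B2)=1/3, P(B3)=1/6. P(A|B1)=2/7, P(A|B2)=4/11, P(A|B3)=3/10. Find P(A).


P(A) = P(A|B1)P(B1) + P(A|B2)P(B2) + P(A|B3)P(B3)
= 2/7*1/2 + 4/11*1/3 + 3/10*1/6
= 1/7 + 4/33 + 1/20 = 1451/4620

1451/4620


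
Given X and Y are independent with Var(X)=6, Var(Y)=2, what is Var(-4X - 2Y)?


Independence => Cov(X,Y)=0
Var(-4X - 2Y) = (-4)^2*Var(X) + (-2)^2*Var(Y)
= 16*6 + 4*2 = 104

104


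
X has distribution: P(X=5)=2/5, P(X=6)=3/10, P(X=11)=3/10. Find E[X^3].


E[X^3] = sum(g(x)*P(x))
= 125*2/5 + 216*3/10 + 1331*3/10
= 5141/10

5141/10


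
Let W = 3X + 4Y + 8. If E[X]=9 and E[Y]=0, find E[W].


E[3X + 4Y + 8] = 3*E[X] + 4*E[Y] + 8
= (3)*(9) + (4)*(0) + (8)
= 27 + 0 + 8 = 35

35


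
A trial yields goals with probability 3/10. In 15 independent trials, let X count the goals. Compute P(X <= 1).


P(X<=1) = P(X=0) + P(X=1)
= 4747561509943/1000000000000000 + 6104007655641/200000000000000
= 8816899947037/250000000000000

8816899947037/250000000000000


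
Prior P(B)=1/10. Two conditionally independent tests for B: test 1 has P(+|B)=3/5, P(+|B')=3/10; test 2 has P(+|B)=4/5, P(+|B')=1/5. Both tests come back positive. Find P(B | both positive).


After test 1: P(+) = 3/5*1/10 + 3/10*9/10 = 33/100
P(B|+) = (3/50)/(33/100) = 2/11
After test 2 (use post1 as new prior): P(+) = 4/5*2/11 + 1/5*9/11 = 17/55
P(B|+,+) = (8/55)/(17/55) = 8/17

8/17


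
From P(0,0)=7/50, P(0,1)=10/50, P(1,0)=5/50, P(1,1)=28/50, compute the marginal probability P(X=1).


P(X=1) = P(1,0)+P(1,1) = 5/50 + 28/50 = 33/50

33/50


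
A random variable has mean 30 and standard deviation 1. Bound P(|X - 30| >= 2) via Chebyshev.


k = 2/1 = 2
Chebyshev: P(|X-mu| >= k*sigma) <= 1/k^2 = 1/2^2 = 1/4

1/4


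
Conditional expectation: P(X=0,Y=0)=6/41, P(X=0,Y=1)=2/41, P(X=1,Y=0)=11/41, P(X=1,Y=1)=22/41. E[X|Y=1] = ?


P(Y=1) = 24/41
E[X|Y=1] = (0*2 + 1*22)/24 = 22/24 = 11/12

11/12


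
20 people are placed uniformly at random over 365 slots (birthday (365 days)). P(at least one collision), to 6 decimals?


P(all different) = prod((365-i)/365 for i=0..19) = 0.588562
P(at least one match) = 1 - 0.588562 = 0.411438

0.411438


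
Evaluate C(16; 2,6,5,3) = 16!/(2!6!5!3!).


16! = 20922789888000
Denominator: 2!=2 * 6!=720 * 5!=120 * 3!=6
Coefficient = 20922789888000 / 1036800 = 20180160

20180160


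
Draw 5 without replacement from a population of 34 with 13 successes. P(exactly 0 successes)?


P(X=0) = C(13,0)*C(21,5) / C(34,5)
= 1*20349 / 278256
= 20349/278256 = 399/5456

399/5456


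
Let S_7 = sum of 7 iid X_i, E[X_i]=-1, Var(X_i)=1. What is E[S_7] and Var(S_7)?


E[S_n] = n*mu = 7*-1 = -7
Var(S_n) = n*sigma^2 = 7*1 = 7

E[S_7]=-7, Var(S_7)=7


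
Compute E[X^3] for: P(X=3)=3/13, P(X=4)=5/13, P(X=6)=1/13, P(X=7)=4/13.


E[X^3] = sum(x^3 * P(x))
= 27*3/13 + 64*5/13 + 216*1/13 + 343*4/13
= 153

153


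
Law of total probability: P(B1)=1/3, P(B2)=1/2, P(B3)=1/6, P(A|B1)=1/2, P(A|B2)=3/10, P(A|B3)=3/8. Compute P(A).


P(A) = P(A|B1)P(B1) + P(A|B2)P(B2) + P(A|B3)P(B3)
= 1/2*1/3 + 3/10*1/2 + 3/8*1/6
= 1/6 + 3/20 + 1/16 = 91/240

91/240


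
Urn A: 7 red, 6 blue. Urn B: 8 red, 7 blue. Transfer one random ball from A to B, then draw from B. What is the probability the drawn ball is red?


P(transfer red) = 7/13; P(transfer blue) = 6/13
If red transferred: Urn II has 9 red of 16, so P(red|red moved) = 9/16
If blue transferred: Urn II has 8 red of 16, so P(red|blue moved) = 1/2
By total probability: P(red) = 7/13*9/16 + 6/13*1/2 = 111/208

111/208


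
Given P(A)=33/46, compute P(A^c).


P(A') = 1 - P(A) = 1 - 33/46 = 13/46

13/46


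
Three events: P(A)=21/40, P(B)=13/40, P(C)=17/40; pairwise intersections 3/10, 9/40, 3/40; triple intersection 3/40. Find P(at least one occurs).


P(A∪B∪C) = P(A)+P(B)+P(C) - P(AB)-P(AC)-P(BC) + P(ABC)
= 21/40+13/40+17/40 - 3/10-9/40-3/40 + 3/40
= 3/4

3/4


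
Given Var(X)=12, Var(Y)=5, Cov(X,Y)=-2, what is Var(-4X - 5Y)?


Var(-4X - 5Y) = (-4)^2*Var(X) + (-5)^2*Var(Y) + 2*(-4)*(-5)*Cov(X,Y)
= 16*12 + 25*5 + 40*(-2)
= 192 + 125 - 80 = 237

237


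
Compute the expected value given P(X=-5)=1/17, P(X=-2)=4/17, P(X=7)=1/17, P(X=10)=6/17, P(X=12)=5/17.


E[X] = sum(x * P(x))
= -5*1/17 - 2*4/17 + 7*1/17 + 10*6/17 + 12*5/17
= 114/17

114/17


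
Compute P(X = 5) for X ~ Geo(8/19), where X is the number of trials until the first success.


P(X=5) = (1-p)^4 * p = (11/19)^4 * 8/19
= 14641/130321 * 8/19 = 117128/2476099

117128/2476099


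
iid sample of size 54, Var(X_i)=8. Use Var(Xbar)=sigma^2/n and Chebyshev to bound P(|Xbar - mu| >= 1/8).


Var(Xbar) = Var(X)/n = 8/54
Chebyshev: P(|Xbar-mu| >= 1/8) <= Var(Xbar)/(1/8)^2 = (4/27)/(1/64) = 256/27
Bound exceeds 1, so trivial bound: 1

1


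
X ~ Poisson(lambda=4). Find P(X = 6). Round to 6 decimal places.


P(X=6) = e^(-4) * 4^6 / 6!
≈ 0.01831563889 * 4096 / 720
≈ 0.104196

0.104196


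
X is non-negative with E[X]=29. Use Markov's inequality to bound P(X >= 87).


Markov: P(X >= a) <= E[X]/a
P(X >= 87) <= 29/87 = 1/3

1/3


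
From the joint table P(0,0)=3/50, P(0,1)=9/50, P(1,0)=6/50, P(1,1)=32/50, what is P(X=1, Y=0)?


Read from table: P(X=1, Y=0) = 6/50 = 3/25

3/25


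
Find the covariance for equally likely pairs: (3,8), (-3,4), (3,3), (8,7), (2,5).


E[X]=13/5, E[Y]=27/5, E[XY]=87/5
Cov(X,Y) = E[XY] - E[X]E[Y] = 87/5 - 13/5*27/5 = 84/25

84/25


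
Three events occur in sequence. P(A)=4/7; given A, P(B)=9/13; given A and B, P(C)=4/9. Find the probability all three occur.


P(A∩B∩C) = P(A) * P(B|A) * P(C|A∩B)
= 4/7 * 9/13 * 4/9
= 36/91 * 4/9 = 16/91

16/91


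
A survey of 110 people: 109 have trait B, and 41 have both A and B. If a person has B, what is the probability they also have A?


P(A|B) = P(A∩B)/P(B) = (41/110)/(109/110) = 41/109

41/109


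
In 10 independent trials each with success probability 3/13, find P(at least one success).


P(at least one) = 1 - P(none)
P(none) = (1 - 3/13)^10 = (10/13)^10 = 10000000000/137858491849
P(at least one) = 1 - 10000000000/137858491849 = 127858491849/137858491849

127858491849/137858491849


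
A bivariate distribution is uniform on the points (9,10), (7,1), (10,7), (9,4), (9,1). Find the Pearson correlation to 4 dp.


Cov(X,Y) = 1.9200, Var(X) = 0.9600, Var(Y) = 12.2400
rho = Cov/(sqrt(VarX)*sqrt(VarY)) = 0.5601

0.5601


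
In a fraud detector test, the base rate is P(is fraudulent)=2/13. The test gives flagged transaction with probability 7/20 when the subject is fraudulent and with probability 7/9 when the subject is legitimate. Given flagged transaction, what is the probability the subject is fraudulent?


P(A) = P(A|B)P(B) + P(A|B')P(B') = 7/20*2/13 + 7/9*11/13 = 833/1170
P(B|A) = P(A|B)P(B)/P(A) = (7/130)/(833/1170) = 9/119

9/119


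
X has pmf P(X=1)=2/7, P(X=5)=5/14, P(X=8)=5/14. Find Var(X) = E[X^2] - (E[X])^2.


E[X] = 69/14, E[X^2] = 449/14
Var(X) = E[X^2] - (E[X])^2 = 449/14 - (69/14)^2 = 1525/196

1525/196


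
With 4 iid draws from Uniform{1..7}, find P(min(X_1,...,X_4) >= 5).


P(min >= 5) = P(all X_i >= 5) = (P(X_1 >= 5))^4
= (3/7)^4 = 81/2401

81/2401


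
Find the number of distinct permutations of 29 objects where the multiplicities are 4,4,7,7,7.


29! = 8841761993739701954543616000000
Denominator: 4!=24 * 4!=24 * 7!=5040 * 7!=5040 * 7!=5040
Coefficient = 8841761993739701954543616000000 / 73741860864000 = 119901530692944000

119901530692944000


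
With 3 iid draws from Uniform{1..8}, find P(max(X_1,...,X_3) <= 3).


P(max <= 3) = P(all X_i <= 3) = (P(X_1 <= 3))^3
= (3/8)^3 = 27/512

27/512


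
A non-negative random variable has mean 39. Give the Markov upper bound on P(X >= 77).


Markov: P(X >= a) <= E[X]/a
P(X >= 77) <= 39/77

39/77


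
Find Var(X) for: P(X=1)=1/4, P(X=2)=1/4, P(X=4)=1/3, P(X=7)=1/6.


E[X] = 13/4, E[X^2] = 59/4
Var(X) = E[X^2] - (E[X])^2 = 59/4 - (13/4)^2 = 67/16

67/16


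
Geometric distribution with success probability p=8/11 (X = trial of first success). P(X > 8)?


P(X > 8) = P(first 8 trials all fail) = (1-p)^8 = (3/11)^8 = 6561/214358881

6561/214358881


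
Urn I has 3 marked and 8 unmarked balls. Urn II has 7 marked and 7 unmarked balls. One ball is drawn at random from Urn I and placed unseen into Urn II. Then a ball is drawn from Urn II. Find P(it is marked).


P(transfer marked) = 3/11; P(transfer unmarked) = 8/11
If marked transferred: Urn II has 8 marked of 15, so P(marked|marked moved) = 8/15
If unmarked transferred: Urn II has 7 marked of 15, so P(marked|unmarked moved) = 7/15
By total probability: P(marked) = 3/11*8/15 + 8/11*7/15 = 16/33

16/33


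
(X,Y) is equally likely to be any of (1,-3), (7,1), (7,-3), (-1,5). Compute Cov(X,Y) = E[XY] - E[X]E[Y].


E[X]=7/2, E[Y]=0, E[XY]=-11/2
Cov(X,Y) = E[XY] - E[X]E[Y] = -11/2 - 7/2*0 = -11/2

-11/2


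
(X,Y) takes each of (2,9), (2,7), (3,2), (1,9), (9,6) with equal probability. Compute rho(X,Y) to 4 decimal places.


Cov(X,Y) = -2.2400, Var(X) = 8.2400, Var(Y) = 6.6400
rho = Cov/(sqrt(VarX)*sqrt(VarY)) = -0.3028

-0.3028


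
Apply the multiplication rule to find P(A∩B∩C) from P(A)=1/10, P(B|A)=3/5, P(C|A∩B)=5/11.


P(A∩B∩C) = P(A) * P(B|A) * P(C|A∩B)
= 1/10 * 3/5 * 5/11
= 3/50 * 5/11 = 3/110

3/110


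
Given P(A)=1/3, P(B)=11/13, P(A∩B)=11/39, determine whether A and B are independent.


P(A)*P(B) = 1/3*11/13 = 11/39
P(A∩B) = 11/39, which equals P(A)P(B), so independent

Yes, A and B are independent


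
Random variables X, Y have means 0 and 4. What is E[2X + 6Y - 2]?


E[2X + 6Y - 2] = 2*E[X] + 6*E[Y] - 2
= (2)*(0) + (6)*(4) + (-2)
= 0 + 24 - 2 = 22

22


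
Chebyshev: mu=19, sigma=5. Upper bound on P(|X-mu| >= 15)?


k = 15/5 = 3
Chebyshev: P(|X-mu| >= k*sigma) <= 1/k^2 = 1/3^2 = 1/9

1/9


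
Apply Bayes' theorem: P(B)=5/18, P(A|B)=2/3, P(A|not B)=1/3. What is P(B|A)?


P(A) = P(A|B)P(B) + P(A|B')P(B') = 2/3*5/18 + 1/3*13/18 = 23/54
P(B|A) = P(A|B)P(B)/P(A) = (5/27)/(23/54) = 10/23

10/23


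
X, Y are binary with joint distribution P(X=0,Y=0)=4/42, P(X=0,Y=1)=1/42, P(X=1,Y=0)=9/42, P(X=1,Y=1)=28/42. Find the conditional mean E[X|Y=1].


P(Y=1) = 29/42
E[X|Y=1] = (0*1 + 1*28)/29 = 28/29

28/29


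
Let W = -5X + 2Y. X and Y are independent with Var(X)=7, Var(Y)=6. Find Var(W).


Independence => Cov(X,Y)=0
Var(-5X + 2Y) = (-5)^2*Var(X) + 2^2*Var(Y)
= 25*7 + 4*6 = 199

199


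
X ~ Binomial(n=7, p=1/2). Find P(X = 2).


P(X=2) = C(7,2) * p^2 * (1-p)^5
= 21 * 1/4 * 1/32
= 21/128

21/128


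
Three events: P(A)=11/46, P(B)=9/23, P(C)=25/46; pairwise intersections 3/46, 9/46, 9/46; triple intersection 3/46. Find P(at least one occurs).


P(A∪B∪C) = P(A)+P(B)+P(C) - P(AB)-P(AC)-P(BC) + P(ABC)
= 11/46+9/23+25/46 - 3/46-9/46-9/46 + 3/46
= 18/23

18/23


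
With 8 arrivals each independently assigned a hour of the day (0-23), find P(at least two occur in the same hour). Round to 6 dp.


P(all different) = prod((24-i)/24 for i=0..7) = 0.269399
P(at least one match) = 1 - 0.269399 = 0.730601

0.730601


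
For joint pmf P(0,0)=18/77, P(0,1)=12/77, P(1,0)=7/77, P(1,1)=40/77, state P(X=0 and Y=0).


Read from table: P(X=0, Y=0) = 18/77

18/77


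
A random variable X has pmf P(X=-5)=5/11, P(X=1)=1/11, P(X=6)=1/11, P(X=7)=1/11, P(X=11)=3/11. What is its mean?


E[X] = sum(x * P(x))
= -5*5/11 + 1*1/11 + 6*1/11 + 7*1/11 + 11*3/11
= 2

2


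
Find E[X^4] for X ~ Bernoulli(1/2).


For Bernoulli: X in {0,1}
E[X^4] = 0^4*(1-1/2) + 1^4*1/2 = 1/2

1/2


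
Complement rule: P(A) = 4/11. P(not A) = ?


P(A') = 1 - P(A) = 1 - 4/11 = 7/11

7/11


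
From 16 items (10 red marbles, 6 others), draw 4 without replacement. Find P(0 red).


P(X=0) = C(10,0)*C(6,4) / C(16,4)
= 1*15 / 1820
= 15/1820 = 3/364

3/364


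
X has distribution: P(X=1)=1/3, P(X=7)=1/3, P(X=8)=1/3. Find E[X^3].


E[X^3] = sum(g(x)*P(x))
= 1*1/3 + 343*1/3 + 512*1/3
= 856/3

856/3


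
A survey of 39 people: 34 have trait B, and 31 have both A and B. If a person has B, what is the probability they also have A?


P(A|B) = P(A∩B)/P(B) = (31/39)/(34/39) = 31/34

31/34


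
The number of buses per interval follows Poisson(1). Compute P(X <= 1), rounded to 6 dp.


P(X<=1) = e^(-1)*1^0/0! + e^(-1)*1^1/1!
≈ 0.3678794412 + 0.3678794412
= 0.7357588824
≈ 0.735759

0.735759


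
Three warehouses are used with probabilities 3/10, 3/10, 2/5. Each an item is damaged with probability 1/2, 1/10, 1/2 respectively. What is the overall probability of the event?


P(A) = P(A|B1)P(B1) + P(A|B2)P(B2) + P(A|B3)P(B3)
= 1/2*3/10 + 1/10*3/10 + 1/2*2/5
= 3/20 + 3/100 + 1/5 = 19/50

19/50


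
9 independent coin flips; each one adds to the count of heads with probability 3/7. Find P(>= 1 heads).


P(at least one) = 1 - P(none)
P(none) = (1 - 3/7)^9 = (4/7)^9 = 262144/40353607
P(at least one) = 1 - 262144/40353607 = 40091463/40353607

40091463/40353607


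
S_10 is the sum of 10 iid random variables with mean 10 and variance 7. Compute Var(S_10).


By independence, Var(S_n) = n*Var(X_1) = 10*7 = 70

70


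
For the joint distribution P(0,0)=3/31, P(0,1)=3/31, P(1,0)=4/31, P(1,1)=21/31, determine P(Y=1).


P(Y=1) = P(0,1)+P(1,1) = 3/31 + 21/31 = 24/31

24/31


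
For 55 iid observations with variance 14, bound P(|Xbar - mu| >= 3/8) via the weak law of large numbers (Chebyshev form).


Var(Xbar) = Var(X)/n = 14/55
Chebyshev: P(|Xbar-mu| >= 3/8) <= Var(Xbar)/(3/8)^2 = (14/55)/(9/64) = 896/495
Bound exceeds 1, so trivial bound: 1

1
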